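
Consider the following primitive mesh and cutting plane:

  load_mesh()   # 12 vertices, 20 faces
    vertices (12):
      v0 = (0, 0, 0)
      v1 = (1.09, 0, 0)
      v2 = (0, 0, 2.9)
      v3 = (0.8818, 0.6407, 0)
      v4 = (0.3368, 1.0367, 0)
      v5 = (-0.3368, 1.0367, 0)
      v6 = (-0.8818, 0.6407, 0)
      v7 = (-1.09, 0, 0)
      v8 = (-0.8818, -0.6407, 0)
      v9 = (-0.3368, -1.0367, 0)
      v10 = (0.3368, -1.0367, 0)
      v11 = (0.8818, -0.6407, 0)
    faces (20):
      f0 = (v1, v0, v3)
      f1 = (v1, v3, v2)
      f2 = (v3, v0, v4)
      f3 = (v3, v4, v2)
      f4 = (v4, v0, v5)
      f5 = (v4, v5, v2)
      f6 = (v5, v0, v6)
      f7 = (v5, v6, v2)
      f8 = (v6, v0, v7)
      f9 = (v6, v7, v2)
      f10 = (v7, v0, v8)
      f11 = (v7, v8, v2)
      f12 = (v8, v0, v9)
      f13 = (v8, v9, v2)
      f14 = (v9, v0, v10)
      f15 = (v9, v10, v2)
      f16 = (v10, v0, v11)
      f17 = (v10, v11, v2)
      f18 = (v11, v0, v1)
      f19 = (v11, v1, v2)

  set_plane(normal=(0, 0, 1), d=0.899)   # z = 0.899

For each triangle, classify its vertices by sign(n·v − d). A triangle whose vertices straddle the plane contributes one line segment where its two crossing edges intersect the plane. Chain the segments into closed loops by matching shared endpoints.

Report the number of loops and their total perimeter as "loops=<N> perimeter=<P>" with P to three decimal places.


Straddling triangles (10 of 20):
  (v1,v3,v2) [--+] → (0.608442, 0.442083, 0.899)–(0.7521, 0, 0.899)  len=0.4648
  (v3,v4,v2) [--+] → (0.232392, 0.715323, 0.899)–(0.608442, 0.442083, 0.899)  len=0.4648
  (v4,v5,v2) [--+] → (-0.232392, 0.715323, 0.899)–(0.232392, 0.715323, 0.899)  len=0.4648
  (v5,v6,v2) [--+] → (-0.608442, 0.442083, 0.899)–(-0.232392, 0.715323, 0.899)  len=0.4648
  (v6,v7,v2) [--+] → (-0.7521, 0, 0.899)–(-0.608442, 0.442083, 0.899)  len=0.4648
  (v7,v8,v2) [--+] → (-0.608442, -0.442083, 0.899)–(-0.7521, 0, 0.899)  len=0.4648
  (v8,v9,v2) [--+] → (-0.232392, -0.715323, 0.899)–(-0.608442, -0.442083, 0.899)  len=0.4648
  (v9,v10,v2) [--+] → (0.232392, -0.715323, 0.899)–(-0.232392, -0.715323, 0.899)  len=0.4648
  (v10,v11,v2) [--+] → (0.608442, -0.442083, 0.899)–(0.232392, -0.715323, 0.899)  len=0.4648
  (v11,v1,v2) [--+] → (0.7521, 0, 0.899)–(0.608442, -0.442083, 0.899)  len=0.4648

Chained into 1 loop(s):
  loop 1: 10 segments, perimeter = 4.6483
Total perimeter = 4.648

loops=1 perimeter=4.648


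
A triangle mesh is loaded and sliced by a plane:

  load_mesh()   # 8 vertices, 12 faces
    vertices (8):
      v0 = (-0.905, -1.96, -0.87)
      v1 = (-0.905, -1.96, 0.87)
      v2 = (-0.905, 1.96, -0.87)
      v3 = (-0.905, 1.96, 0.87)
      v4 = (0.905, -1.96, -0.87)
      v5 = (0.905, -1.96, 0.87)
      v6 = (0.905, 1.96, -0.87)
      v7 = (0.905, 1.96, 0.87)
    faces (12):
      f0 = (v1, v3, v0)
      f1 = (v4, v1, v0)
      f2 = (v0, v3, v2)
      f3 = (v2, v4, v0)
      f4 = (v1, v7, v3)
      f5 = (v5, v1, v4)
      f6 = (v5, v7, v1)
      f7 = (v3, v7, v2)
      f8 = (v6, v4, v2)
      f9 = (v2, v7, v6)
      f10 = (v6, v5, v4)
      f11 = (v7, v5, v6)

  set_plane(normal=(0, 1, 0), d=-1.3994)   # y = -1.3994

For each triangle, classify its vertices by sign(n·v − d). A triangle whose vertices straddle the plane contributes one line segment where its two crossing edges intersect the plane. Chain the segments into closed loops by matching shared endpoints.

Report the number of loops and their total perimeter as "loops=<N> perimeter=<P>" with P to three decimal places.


Straddling triangles (8 of 12):
  (v1,v3,v0) [-+-] → (-0.905, -1.3994, 0.87)–(-0.905, -1.3994, -0.621162)  len=1.4912
  (v0,v3,v2) [-++] → (-0.905, -1.3994, -0.621162)–(-0.905, -1.3994, -0.87)  len=0.2488
  (v2,v4,v0) [+--] → (0.646152, -1.3994, -0.87)–(-0.905, -1.3994, -0.87)  len=1.5512
  (v1,v7,v3) [-++] → (-0.646152, -1.3994, 0.87)–(-0.905, -1.3994, 0.87)  len=0.2588
  (v5,v7,v1) [-+-] → (0.905, -1.3994, 0.87)–(-0.646152, -1.3994, 0.87)  len=1.5512
  (v6,v4,v2) [+-+] → (0.905, -1.3994, -0.87)–(0.646152, -1.3994, -0.87)  len=0.2588
  (v6,v5,v4) [+--] → (0.905, -1.3994, 0.621162)–(0.905, -1.3994, -0.87)  len=1.4912
  (v7,v5,v6) [+-+] → (0.905, -1.3994, 0.87)–(0.905, -1.3994, 0.621162)  len=0.2488

Chained into 1 loop(s):
  loop 1: 8 segments, perimeter = 7.1000
Total perimeter = 7.100

loops=1 perimeter=7.100


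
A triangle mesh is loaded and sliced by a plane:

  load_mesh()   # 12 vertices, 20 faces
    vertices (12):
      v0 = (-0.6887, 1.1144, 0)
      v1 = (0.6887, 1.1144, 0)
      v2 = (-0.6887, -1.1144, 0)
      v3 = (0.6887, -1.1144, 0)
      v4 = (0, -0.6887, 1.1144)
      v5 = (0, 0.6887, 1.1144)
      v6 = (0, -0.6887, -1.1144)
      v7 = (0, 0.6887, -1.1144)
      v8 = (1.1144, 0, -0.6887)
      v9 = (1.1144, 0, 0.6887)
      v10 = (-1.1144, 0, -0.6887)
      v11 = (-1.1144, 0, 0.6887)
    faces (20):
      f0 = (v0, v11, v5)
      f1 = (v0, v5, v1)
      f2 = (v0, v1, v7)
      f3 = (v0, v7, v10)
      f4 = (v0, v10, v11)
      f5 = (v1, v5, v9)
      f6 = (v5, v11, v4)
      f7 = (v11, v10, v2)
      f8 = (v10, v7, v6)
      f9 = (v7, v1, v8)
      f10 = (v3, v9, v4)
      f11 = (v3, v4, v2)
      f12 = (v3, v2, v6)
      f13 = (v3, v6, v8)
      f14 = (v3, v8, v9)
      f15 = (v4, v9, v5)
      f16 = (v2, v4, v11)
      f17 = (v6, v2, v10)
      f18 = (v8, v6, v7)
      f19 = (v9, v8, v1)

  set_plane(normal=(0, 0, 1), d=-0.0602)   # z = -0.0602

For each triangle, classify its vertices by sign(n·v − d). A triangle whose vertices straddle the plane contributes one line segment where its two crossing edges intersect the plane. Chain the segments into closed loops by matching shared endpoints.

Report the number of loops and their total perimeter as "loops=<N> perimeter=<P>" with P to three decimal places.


Straddling triangles (10 of 20):
  (v0,v1,v7) [++-] → (0.651496, 1.0914, -0.0602)–(-0.651496, 1.0914, -0.0602)  len=1.3030
  (v0,v7,v10) [+--] → (-0.651496, 1.0914, -0.0602)–(-0.725911, 1.01699, -0.0602)  len=0.1052
  (v0,v10,v11) [+-+] → (-0.725911, 1.01699, -0.0602)–(-1.1144, 0, -0.0602)  len=1.0887
  (v11,v10,v2) [+-+] → (-1.1144, 0, -0.0602)–(-0.725911, -1.01699, -0.0602)  len=1.0887
  (v7,v1,v8) [-+-] → (0.651496, 1.0914, -0.0602)–(0.725911, 1.01699, -0.0602)  len=0.1052
  (v3,v2,v6) [++-] → (-0.651496, -1.0914, -0.0602)–(0.651496, -1.0914, -0.0602)  len=1.3030
  (v3,v6,v8) [+--] → (0.651496, -1.0914, -0.0602)–(0.725911, -1.01699, -0.0602)  len=0.1052
  (v3,v8,v9) [+-+] → (0.725911, -1.01699, -0.0602)–(1.1144, 0, -0.0602)  len=1.0887
  (v6,v2,v10) [-+-] → (-0.651496, -1.0914, -0.0602)–(-0.725911, -1.01699, -0.0602)  len=0.1052
  (v9,v8,v1) [+-+] → (1.1144, 0, -0.0602)–(0.725911, 1.01699, -0.0602)  len=1.0887

Chained into 1 loop(s):
  loop 1: 10 segments, perimeter = 7.3816
Total perimeter = 7.382

loops=1 perimeter=7.382


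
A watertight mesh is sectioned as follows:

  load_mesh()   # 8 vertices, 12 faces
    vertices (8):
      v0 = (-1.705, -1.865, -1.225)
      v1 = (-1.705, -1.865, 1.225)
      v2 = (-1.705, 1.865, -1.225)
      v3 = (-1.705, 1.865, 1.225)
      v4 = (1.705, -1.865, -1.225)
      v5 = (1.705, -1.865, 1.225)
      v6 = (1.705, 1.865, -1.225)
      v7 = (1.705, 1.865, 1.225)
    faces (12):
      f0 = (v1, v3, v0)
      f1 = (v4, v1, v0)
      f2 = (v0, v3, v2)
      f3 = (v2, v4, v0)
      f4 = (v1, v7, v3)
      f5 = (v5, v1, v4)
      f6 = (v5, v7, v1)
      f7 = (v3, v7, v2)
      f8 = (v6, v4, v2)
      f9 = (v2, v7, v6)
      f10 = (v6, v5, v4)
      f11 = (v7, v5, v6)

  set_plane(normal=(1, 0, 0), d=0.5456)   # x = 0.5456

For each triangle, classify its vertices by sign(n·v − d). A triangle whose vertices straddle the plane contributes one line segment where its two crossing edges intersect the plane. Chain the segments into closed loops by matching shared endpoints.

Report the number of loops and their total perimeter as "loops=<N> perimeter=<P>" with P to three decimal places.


loops=1 perimeter=12.360

Straddling triangles (8 of 12):
  (v4,v1,v0) [+--] → (0.5456, -1.865, -0.392)–(0.5456, -1.865, -1.225)  len=0.8330
  (v2,v4,v0) [-+-] → (0.5456, -0.5968, -1.225)–(0.5456, -1.865, -1.225)  len=1.2682
  (v1,v7,v3) [-+-] → (0.5456, 0.5968, 1.225)–(0.5456, 1.865, 1.225)  len=1.2682
  (v5,v1,v4) [+-+] → (0.5456, -1.865, 1.225)–(0.5456, -1.865, -0.392)  len=1.6170
  (v5,v7,v1) [++-] → (0.5456, 0.5968, 1.225)–(0.5456, -1.865, 1.225)  len=2.4618
  (v3,v7,v2) [-+-] → (0.5456, 1.865, 1.225)–(0.5456, 1.865, 0.392)  len=0.8330
  (v6,v4,v2) [++-] → (0.5456, -0.5968, -1.225)–(0.5456, 1.865, -1.225)  len=2.4618
  (v2,v7,v6) [-++] → (0.5456, 1.865, 0.392)–(0.5456, 1.865, -1.225)  len=1.6170

Chained into 1 loop(s):
  loop 1: 8 segments, perimeter = 12.3600
Total perimeter = 12.360


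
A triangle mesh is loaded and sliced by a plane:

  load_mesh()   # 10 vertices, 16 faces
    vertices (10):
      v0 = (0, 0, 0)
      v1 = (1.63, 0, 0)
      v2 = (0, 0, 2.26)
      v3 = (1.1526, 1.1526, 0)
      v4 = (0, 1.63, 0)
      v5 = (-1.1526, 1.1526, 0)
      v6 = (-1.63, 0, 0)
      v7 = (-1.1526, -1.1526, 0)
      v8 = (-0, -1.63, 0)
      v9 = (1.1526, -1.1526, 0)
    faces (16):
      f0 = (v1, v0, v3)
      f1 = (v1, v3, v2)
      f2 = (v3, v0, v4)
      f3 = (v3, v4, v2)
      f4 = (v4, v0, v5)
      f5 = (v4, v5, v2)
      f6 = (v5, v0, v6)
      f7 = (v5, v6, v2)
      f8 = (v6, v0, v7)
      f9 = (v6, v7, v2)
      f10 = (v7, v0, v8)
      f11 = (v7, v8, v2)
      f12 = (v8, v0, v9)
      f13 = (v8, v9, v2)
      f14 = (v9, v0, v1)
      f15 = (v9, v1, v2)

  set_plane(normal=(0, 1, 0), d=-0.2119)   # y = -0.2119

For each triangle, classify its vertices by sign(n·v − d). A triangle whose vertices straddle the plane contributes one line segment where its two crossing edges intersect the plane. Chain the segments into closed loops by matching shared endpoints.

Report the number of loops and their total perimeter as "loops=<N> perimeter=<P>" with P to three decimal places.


loops=1 perimeter=8.122

Straddling triangles (8 of 16):
  (v6,v0,v7) [++-] → (-0.2119, -0.2119, 0)–(-1.54223, -0.2119, 0)  len=1.3303
  (v6,v7,v2) [+-+] → (-1.54223, -0.2119, 0)–(-0.2119, -0.2119, 1.84451)  len=2.2742
  (v7,v0,v8) [-+-] → (-0.2119, -0.2119, 0)–(0, -0.2119, 0)  len=0.2119
  (v7,v8,v2) [--+] → (0, -0.2119, 1.9662)–(-0.2119, -0.2119, 1.84451)  len=0.2444
  (v8,v0,v9) [-+-] → (0, -0.2119, 0)–(0.2119, -0.2119, 0)  len=0.2119
  (v8,v9,v2) [--+] → (0.2119, -0.2119, 1.84451)–(0, -0.2119, 1.9662)  len=0.2444
  (v9,v0,v1) [-++] → (0.2119, -0.2119, 0)–(1.54223, -0.2119, 0)  len=1.3303
  (v9,v1,v2) [-++] → (1.54223, -0.2119, 0)–(0.2119, -0.2119, 1.84451)  len=2.2742

Chained into 1 loop(s):
  loop 1: 8 segments, perimeter = 8.1216
Total perimeter = 8.122


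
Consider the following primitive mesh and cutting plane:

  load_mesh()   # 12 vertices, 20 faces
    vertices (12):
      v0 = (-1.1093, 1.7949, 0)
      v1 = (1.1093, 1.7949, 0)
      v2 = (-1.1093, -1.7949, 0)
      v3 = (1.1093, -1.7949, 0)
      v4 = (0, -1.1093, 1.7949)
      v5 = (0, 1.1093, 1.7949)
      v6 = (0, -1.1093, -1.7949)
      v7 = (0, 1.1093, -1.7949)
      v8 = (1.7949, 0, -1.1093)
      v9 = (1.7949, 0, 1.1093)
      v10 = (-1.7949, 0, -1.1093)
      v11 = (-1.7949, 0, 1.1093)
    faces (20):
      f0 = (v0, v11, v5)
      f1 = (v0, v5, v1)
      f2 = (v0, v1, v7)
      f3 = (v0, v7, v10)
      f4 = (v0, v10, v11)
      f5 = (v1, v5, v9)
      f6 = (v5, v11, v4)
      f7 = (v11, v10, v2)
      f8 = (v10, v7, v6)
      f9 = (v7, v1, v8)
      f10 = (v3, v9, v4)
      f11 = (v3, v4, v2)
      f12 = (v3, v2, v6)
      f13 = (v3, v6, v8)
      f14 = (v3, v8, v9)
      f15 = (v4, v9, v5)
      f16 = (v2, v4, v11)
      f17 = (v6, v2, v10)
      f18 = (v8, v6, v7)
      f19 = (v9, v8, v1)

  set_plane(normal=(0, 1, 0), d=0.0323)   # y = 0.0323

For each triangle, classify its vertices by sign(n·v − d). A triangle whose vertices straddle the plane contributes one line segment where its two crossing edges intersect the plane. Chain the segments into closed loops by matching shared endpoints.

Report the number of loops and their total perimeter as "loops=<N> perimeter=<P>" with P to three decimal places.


loops=1 perimeter=12.045

Straddling triangles (10 of 20):
  (v0,v11,v5) [+-+] → (-1.78256, 0.0323, 1.08934)–(-1.74264, 0.0323, 1.12926)  len=0.0565
  (v0,v7,v10) [++-] → (-1.74264, 0.0323, -1.12926)–(-1.78256, 0.0323, -1.08934)  len=0.0565
  (v0,v10,v11) [+--] → (-1.78256, 0.0323, -1.08934)–(-1.78256, 0.0323, 1.08934)  len=2.1787
  (v1,v5,v9) [++-] → (1.74264, 0.0323, 1.12926)–(1.78256, 0.0323, 1.08934)  len=0.0565
  (v5,v11,v4) [+--] → (-1.74264, 0.0323, 1.12926)–(0, 0.0323, 1.7949)  len=1.8654
  (v10,v7,v6) [-+-] → (-1.74264, 0.0323, -1.12926)–(0, 0.0323, -1.7949)  len=1.8654
  (v7,v1,v8) [++-] → (1.78256, 0.0323, -1.08934)–(1.74264, 0.0323, -1.12926)  len=0.0565
  (v4,v9,v5) [--+] → (1.74264, 0.0323, 1.12926)–(0, 0.0323, 1.7949)  len=1.8654
  (v8,v6,v7) [--+] → (0, 0.0323, -1.7949)–(1.74264, 0.0323, -1.12926)  len=1.8654
  (v9,v8,v1) [--+] → (1.78256, 0.0323, -1.08934)–(1.78256, 0.0323, 1.08934)  len=2.1787

Chained into 1 loop(s):
  loop 1: 10 segments, perimeter = 12.0450
Total perimeter = 12.045


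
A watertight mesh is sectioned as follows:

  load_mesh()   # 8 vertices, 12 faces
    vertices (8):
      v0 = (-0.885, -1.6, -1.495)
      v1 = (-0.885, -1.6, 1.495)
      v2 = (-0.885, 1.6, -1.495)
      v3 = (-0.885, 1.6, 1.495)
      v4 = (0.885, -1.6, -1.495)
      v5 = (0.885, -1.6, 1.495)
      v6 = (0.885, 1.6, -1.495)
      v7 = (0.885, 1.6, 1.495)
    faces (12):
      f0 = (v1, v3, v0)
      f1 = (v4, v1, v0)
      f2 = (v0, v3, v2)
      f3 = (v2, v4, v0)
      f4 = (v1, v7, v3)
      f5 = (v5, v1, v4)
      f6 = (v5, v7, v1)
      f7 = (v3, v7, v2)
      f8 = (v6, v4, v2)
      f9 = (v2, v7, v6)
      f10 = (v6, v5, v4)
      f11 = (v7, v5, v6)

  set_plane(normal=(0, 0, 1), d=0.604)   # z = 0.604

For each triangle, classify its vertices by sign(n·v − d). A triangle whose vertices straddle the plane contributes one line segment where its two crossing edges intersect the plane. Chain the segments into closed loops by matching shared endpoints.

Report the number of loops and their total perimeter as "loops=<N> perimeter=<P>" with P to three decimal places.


loops=1 perimeter=9.940

Straddling triangles (8 of 12):
  (v1,v3,v0) [++-] → (-0.885, 0.646421, 0.604)–(-0.885, -1.6, 0.604)  len=2.2464
  (v4,v1,v0) [-+-] → (-0.357552, -1.6, 0.604)–(-0.885, -1.6, 0.604)  len=0.5274
  (v0,v3,v2) [-+-] → (-0.885, 0.646421, 0.604)–(-0.885, 1.6, 0.604)  len=0.9536
  (v5,v1,v4) [++-] → (-0.357552, -1.6, 0.604)–(0.885, -1.6, 0.604)  len=1.2426
  (v3,v7,v2) [++-] → (0.357552, 1.6, 0.604)–(-0.885, 1.6, 0.604)  len=1.2426
  (v2,v7,v6) [-+-] → (0.357552, 1.6, 0.604)–(0.885, 1.6, 0.604)  len=0.5274
  (v6,v5,v4) [-+-] → (0.885, -0.646421, 0.604)–(0.885, -1.6, 0.604)  len=0.9536
  (v7,v5,v6) [++-] → (0.885, -0.646421, 0.604)–(0.885, 1.6, 0.604)  len=2.2464

Chained into 1 loop(s):
  loop 1: 8 segments, perimeter = 9.9400
Total perimeter = 9.940


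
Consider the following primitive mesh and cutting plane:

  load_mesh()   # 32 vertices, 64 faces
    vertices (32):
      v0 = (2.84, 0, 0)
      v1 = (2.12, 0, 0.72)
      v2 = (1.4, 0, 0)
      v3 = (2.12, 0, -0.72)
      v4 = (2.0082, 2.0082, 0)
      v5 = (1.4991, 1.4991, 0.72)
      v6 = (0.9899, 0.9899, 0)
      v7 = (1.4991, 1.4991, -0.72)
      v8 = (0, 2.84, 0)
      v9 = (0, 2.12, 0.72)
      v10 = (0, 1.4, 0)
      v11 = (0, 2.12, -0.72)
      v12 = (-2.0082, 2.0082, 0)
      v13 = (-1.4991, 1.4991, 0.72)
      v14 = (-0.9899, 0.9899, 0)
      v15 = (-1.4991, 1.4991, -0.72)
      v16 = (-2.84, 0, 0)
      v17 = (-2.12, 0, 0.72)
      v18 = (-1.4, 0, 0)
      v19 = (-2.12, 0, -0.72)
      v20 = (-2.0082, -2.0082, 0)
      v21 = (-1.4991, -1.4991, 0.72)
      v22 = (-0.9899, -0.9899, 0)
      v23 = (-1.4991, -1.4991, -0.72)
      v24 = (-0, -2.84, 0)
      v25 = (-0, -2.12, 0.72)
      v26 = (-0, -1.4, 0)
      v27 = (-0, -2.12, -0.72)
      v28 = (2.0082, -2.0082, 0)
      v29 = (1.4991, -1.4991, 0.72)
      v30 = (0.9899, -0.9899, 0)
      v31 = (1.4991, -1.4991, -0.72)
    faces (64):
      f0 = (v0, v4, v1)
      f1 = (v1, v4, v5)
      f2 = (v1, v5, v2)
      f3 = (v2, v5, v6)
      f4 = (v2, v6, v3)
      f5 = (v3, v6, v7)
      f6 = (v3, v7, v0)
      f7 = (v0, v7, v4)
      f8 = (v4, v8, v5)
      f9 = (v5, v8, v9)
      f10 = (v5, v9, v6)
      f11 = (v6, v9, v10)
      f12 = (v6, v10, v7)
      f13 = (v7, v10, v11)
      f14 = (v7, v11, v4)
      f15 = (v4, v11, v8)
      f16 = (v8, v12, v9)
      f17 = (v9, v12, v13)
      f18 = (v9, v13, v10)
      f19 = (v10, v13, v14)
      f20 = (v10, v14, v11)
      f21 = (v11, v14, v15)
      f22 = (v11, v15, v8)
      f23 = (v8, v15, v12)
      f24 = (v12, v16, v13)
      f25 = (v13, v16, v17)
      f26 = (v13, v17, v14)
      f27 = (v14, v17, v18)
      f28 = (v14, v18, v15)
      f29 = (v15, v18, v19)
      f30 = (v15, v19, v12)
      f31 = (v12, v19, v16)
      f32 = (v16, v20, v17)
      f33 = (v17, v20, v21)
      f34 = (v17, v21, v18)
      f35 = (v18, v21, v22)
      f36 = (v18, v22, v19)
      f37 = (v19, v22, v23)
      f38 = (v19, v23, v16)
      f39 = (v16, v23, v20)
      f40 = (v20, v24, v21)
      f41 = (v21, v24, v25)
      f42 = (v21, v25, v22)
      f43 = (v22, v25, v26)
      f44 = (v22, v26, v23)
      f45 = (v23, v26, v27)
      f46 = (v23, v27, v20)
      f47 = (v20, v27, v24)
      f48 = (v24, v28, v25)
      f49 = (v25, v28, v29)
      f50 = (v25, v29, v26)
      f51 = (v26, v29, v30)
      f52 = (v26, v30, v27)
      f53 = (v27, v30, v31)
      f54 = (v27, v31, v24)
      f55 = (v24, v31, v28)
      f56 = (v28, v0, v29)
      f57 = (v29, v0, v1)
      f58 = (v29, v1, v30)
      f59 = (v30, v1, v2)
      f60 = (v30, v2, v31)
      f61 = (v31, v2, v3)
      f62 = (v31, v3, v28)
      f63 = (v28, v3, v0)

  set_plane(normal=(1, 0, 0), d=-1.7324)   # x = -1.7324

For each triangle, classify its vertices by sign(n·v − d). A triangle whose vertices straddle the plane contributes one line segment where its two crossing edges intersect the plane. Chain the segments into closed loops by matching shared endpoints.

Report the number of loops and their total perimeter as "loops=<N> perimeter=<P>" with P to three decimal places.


Straddling triangles (18 of 64):
  (v8,v12,v9) [+-+] → (-1.7324, 2.12244, 0)–(-1.7324, 2.02355, 0.0988826)  len=0.1398
  (v9,v12,v13) [+-+] → (-1.7324, 2.02355, 0.0988826)–(-1.7324, 1.7324, 0.390053)  len=0.4118
  (v8,v15,v12) [++-] → (-1.7324, 1.7324, -0.390053)–(-1.7324, 2.12244, 0)  len=0.5516
  (v12,v16,v13) [--+] → (-1.7324, 1.23828, 0.594729)–(-1.7324, 1.7324, 0.390053)  len=0.5348
  (v13,v16,v17) [+--] → (-1.7324, 1.23828, 0.594729)–(-1.7324, 0.935821, 0.72)  len=0.3274
  (v13,v17,v14) [+-+] → (-1.7324, 0.935821, 0.72)–(-1.7324, 0.339514, 0.473055)  len=0.6454
  (v14,v17,v18) [+-+] → (-1.7324, 0.339514, 0.473055)–(-1.7324, 0, 0.3324)  len=0.3675
  (v15,v18,v19) [++-] → (-1.7324, 0, -0.3324)–(-1.7324, 0.935821, -0.72)  len=1.0129
  (v15,v19,v12) [+--] → (-1.7324, 0.935821, -0.72)–(-1.7324, 1.7324, -0.390053)  len=0.8622
  (v17,v20,v21) [--+] → (-1.7324, -1.7324, 0.390053)–(-1.7324, -0.935821, 0.72)  len=0.8622
  (v17,v21,v18) [-++] → (-1.7324, -0.935821, 0.72)–(-1.7324, 0, 0.3324)  len=1.0129
  (v18,v22,v19) [++-] → (-1.7324, -0.339514, -0.473055)–(-1.7324, 0, -0.3324)  len=0.3675
  (v19,v22,v23) [-++] → (-1.7324, -0.339514, -0.473055)–(-1.7324, -0.935821, -0.72)  len=0.6454
  (v19,v23,v16) [-+-] → (-1.7324, -0.935821, -0.72)–(-1.7324, -1.23828, -0.594729)  len=0.3274
  (v16,v23,v20) [-+-] → (-1.7324, -1.23828, -0.594729)–(-1.7324, -1.7324, -0.390053)  len=0.5348
  (v20,v24,v21) [-++] → (-1.7324, -2.12244, 0)–(-1.7324, -1.7324, 0.390053)  len=0.5516
  (v23,v27,v20) [++-] → (-1.7324, -2.02355, -0.0988826)–(-1.7324, -1.7324, -0.390053)  len=0.4118
  (v20,v27,v24) [-++] → (-1.7324, -2.02355, -0.0988826)–(-1.7324, -2.12244, 0)  len=0.1398

Chained into 1 loop(s):
  loop 1: 18 segments, perimeter = 9.7069
Total perimeter = 9.707

loops=1 perimeter=9.707


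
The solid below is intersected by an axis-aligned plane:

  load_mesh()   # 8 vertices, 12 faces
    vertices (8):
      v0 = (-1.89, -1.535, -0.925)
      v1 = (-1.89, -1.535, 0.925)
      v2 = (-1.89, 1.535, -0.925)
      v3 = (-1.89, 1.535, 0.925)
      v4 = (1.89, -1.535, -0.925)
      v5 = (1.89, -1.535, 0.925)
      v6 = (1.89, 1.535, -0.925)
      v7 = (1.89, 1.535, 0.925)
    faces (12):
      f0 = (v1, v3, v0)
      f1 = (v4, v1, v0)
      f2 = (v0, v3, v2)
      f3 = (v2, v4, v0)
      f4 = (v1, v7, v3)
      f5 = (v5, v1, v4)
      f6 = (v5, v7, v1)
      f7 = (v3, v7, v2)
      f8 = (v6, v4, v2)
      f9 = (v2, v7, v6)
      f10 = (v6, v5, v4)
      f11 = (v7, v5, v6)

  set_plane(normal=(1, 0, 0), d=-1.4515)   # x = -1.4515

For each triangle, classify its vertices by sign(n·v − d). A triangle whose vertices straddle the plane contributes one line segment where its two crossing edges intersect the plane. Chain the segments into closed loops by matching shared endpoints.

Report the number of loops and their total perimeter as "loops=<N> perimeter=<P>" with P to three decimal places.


loops=1 perimeter=9.840

Straddling triangles (8 of 12):
  (v4,v1,v0) [+--] → (-1.4515, -1.535, 0.71039)–(-1.4515, -1.535, -0.925)  len=1.6354
  (v2,v4,v0) [-+-] → (-1.4515, 1.17886, -0.925)–(-1.4515, -1.535, -0.925)  len=2.7139
  (v1,v7,v3) [-+-] → (-1.4515, -1.17886, 0.925)–(-1.4515, 1.535, 0.925)  len=2.7139
  (v5,v1,v4) [+-+] → (-1.4515, -1.535, 0.925)–(-1.4515, -1.535, 0.71039)  len=0.2146
  (v5,v7,v1) [++-] → (-1.4515, -1.17886, 0.925)–(-1.4515, -1.535, 0.925)  len=0.3561
  (v3,v7,v2) [-+-] → (-1.4515, 1.535, 0.925)–(-1.4515, 1.535, -0.71039)  len=1.6354
  (v6,v4,v2) [++-] → (-1.4515, 1.17886, -0.925)–(-1.4515, 1.535, -0.925)  len=0.3561
  (v2,v7,v6) [-++] → (-1.4515, 1.535, -0.71039)–(-1.4515, 1.535, -0.925)  len=0.2146

Chained into 1 loop(s):
  loop 1: 8 segments, perimeter = 9.8400
Total perimeter = 9.840


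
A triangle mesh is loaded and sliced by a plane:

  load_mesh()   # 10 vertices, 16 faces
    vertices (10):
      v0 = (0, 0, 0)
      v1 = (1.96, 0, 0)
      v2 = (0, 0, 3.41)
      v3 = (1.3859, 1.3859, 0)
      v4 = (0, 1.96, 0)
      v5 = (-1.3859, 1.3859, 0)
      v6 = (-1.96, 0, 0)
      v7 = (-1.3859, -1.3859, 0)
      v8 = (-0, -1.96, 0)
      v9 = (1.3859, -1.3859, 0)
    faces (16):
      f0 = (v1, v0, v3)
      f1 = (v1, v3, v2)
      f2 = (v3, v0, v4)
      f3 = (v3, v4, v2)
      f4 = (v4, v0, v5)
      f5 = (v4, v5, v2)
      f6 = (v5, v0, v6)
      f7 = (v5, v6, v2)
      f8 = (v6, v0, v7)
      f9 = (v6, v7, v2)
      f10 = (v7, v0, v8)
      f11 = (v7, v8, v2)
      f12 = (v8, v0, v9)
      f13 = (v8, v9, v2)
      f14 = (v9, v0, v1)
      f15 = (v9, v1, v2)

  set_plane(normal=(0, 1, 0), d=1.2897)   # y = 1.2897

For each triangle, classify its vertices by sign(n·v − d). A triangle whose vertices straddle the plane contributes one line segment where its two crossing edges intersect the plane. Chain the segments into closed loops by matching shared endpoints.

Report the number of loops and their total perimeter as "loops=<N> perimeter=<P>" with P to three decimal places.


Straddling triangles (8 of 16):
  (v1,v0,v3) [--+] → (1.2897, 1.2897, 0)–(1.42575, 1.2897, 0)  len=0.1361
  (v1,v3,v2) [-+-] → (1.42575, 1.2897, 0)–(1.2897, 1.2897, 0.2367)  len=0.2730
  (v3,v0,v4) [+-+] → (1.2897, 1.2897, 0)–(0, 1.2897, 0)  len=1.2897
  (v3,v4,v2) [++-] → (0, 1.2897, 1.16619)–(1.2897, 1.2897, 0.2367)  len=1.5897
  (v4,v0,v5) [+-+] → (0, 1.2897, 0)–(-1.2897, 1.2897, 0)  len=1.2897
  (v4,v5,v2) [++-] → (-1.2897, 1.2897, 0.2367)–(0, 1.2897, 1.16619)  len=1.5897
  (v5,v0,v6) [+--] → (-1.2897, 1.2897, 0)–(-1.42575, 1.2897, 0)  len=0.1361
  (v5,v6,v2) [+--] → (-1.42575, 1.2897, 0)–(-1.2897, 1.2897, 0.2367)  len=0.2730

Chained into 1 loop(s):
  loop 1: 8 segments, perimeter = 6.5770
Total perimeter = 6.577

loops=1 perimeter=6.577


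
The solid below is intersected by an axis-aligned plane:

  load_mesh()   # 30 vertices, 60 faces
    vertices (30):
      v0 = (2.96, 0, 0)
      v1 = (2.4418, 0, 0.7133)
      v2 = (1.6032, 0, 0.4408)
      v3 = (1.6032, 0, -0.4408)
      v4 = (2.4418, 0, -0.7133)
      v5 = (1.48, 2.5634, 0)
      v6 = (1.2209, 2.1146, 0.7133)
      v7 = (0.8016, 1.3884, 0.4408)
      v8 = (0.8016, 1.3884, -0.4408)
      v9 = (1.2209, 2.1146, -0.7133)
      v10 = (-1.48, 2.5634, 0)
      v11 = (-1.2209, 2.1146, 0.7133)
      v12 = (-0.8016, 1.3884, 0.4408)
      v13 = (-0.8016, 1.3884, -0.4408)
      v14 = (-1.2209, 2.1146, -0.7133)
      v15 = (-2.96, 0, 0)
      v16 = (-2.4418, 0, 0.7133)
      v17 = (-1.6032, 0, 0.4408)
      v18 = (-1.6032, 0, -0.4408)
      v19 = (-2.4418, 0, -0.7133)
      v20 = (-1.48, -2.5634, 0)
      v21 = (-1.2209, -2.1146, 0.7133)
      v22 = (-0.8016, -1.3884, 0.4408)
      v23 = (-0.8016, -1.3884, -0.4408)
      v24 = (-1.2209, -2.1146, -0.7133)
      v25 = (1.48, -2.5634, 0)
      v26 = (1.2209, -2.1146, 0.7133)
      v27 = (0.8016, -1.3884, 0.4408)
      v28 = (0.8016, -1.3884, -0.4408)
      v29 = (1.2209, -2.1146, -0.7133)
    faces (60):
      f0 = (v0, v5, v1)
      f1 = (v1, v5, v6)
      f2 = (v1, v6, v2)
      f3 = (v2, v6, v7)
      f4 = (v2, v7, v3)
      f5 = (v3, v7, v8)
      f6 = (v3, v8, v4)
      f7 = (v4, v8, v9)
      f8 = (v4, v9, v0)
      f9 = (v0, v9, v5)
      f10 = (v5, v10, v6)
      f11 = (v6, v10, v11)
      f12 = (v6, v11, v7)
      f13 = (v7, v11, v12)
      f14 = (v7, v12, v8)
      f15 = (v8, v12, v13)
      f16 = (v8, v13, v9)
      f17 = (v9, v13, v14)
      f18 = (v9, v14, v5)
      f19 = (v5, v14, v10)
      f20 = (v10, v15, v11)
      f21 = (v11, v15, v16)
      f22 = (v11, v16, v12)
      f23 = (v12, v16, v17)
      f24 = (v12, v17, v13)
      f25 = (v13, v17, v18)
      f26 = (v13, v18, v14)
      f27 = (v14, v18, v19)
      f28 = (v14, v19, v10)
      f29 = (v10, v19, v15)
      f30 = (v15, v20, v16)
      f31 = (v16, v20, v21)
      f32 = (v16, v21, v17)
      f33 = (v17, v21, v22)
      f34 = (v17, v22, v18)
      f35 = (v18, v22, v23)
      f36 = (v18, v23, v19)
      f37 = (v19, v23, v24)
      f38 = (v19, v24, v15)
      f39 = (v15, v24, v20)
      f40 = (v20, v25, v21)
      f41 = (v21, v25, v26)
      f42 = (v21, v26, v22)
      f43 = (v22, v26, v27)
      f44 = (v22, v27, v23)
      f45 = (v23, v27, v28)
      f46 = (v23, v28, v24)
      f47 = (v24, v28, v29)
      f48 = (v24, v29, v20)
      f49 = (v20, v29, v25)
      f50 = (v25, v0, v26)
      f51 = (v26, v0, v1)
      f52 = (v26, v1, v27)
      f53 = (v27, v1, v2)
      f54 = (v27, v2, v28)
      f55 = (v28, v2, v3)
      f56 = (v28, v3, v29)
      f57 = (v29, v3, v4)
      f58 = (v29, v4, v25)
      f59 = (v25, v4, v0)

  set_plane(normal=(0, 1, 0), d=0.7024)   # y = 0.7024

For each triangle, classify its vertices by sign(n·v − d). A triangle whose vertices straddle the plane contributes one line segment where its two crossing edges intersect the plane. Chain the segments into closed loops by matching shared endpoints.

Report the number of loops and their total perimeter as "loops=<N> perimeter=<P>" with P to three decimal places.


loops=2 perimeter=8.817

Straddling triangles (20 of 60):
  (v0,v5,v1) [-+-] → (2.55446, 0.7024, 0)–(2.17826, 0.7024, 0.517848)  len=0.6401
  (v1,v5,v6) [-++] → (2.17826, 0.7024, 0.517848)–(2.03626, 0.7024, 0.7133)  len=0.2416
  (v1,v6,v2) [-+-] → (2.03626, 0.7024, 0.7133)–(1.47621, 0.7024, 0.531315)  len=0.5889
  (v2,v6,v7) [-++] → (1.47621, 0.7024, 0.531315)–(1.19767, 0.7024, 0.4408)  len=0.2929
  (v2,v7,v3) [-+-] → (1.19767, 0.7024, 0.4408)–(1.19767, 0.7024, 0.0052068)  len=0.4356
  (v3,v7,v8) [-++] → (1.19767, 0.7024, 0.0052068)–(1.19767, 0.7024, -0.4408)  len=0.4460
  (v3,v8,v4) [-+-] → (1.19767, 0.7024, -0.4408)–(1.61201, 0.7024, -0.575441)  len=0.4357
  (v4,v8,v9) [-++] → (1.61201, 0.7024, -0.575441)–(2.03626, 0.7024, -0.7133)  len=0.4461
  (v4,v9,v0) [-+-] → (2.03626, 0.7024, -0.7133)–(2.38233, 0.7024, -0.236935)  len=0.5888
  (v0,v9,v5) [-++] → (2.38233, 0.7024, -0.236935)–(2.55446, 0.7024, 0)  len=0.2929
  (v10,v15,v11) [+-+] → (-2.55446, 0.7024, 0)–(-2.38233, 0.7024, 0.236935)  len=0.2929
  (v11,v15,v16) [+--] → (-2.38233, 0.7024, 0.236935)–(-2.03626, 0.7024, 0.7133)  len=0.5888
  (v11,v16,v12) [+-+] → (-2.03626, 0.7024, 0.7133)–(-1.61201, 0.7024, 0.575441)  len=0.4461
  (v12,v16,v17) [+--] → (-1.61201, 0.7024, 0.575441)–(-1.19767, 0.7024, 0.4408)  len=0.4357
  (v12,v17,v13) [+-+] → (-1.19767, 0.7024, 0.4408)–(-1.19767, 0.7024, -0.0052068)  len=0.4460
  (v13,v17,v18) [+--] → (-1.19767, 0.7024, -0.0052068)–(-1.19767, 0.7024, -0.4408)  len=0.4356
  (v13,v18,v14) [+-+] → (-1.19767, 0.7024, -0.4408)–(-1.47621, 0.7024, -0.531315)  len=0.2929
  (v14,v18,v19) [+--] → (-1.47621, 0.7024, -0.531315)–(-2.03626, 0.7024, -0.7133)  len=0.5889
  (v14,v19,v10) [+-+] → (-2.03626, 0.7024, -0.7133)–(-2.17826, 0.7024, -0.517848)  len=0.2416
  (v10,v19,v15) [+--] → (-2.17826, 0.7024, -0.517848)–(-2.55446, 0.7024, 0)  len=0.6401

Chained into 2 loop(s):
  loop 1: 10 segments, perimeter = 4.4084
  loop 2: 10 segments, perimeter = 4.4084
Total perimeter = 8.817


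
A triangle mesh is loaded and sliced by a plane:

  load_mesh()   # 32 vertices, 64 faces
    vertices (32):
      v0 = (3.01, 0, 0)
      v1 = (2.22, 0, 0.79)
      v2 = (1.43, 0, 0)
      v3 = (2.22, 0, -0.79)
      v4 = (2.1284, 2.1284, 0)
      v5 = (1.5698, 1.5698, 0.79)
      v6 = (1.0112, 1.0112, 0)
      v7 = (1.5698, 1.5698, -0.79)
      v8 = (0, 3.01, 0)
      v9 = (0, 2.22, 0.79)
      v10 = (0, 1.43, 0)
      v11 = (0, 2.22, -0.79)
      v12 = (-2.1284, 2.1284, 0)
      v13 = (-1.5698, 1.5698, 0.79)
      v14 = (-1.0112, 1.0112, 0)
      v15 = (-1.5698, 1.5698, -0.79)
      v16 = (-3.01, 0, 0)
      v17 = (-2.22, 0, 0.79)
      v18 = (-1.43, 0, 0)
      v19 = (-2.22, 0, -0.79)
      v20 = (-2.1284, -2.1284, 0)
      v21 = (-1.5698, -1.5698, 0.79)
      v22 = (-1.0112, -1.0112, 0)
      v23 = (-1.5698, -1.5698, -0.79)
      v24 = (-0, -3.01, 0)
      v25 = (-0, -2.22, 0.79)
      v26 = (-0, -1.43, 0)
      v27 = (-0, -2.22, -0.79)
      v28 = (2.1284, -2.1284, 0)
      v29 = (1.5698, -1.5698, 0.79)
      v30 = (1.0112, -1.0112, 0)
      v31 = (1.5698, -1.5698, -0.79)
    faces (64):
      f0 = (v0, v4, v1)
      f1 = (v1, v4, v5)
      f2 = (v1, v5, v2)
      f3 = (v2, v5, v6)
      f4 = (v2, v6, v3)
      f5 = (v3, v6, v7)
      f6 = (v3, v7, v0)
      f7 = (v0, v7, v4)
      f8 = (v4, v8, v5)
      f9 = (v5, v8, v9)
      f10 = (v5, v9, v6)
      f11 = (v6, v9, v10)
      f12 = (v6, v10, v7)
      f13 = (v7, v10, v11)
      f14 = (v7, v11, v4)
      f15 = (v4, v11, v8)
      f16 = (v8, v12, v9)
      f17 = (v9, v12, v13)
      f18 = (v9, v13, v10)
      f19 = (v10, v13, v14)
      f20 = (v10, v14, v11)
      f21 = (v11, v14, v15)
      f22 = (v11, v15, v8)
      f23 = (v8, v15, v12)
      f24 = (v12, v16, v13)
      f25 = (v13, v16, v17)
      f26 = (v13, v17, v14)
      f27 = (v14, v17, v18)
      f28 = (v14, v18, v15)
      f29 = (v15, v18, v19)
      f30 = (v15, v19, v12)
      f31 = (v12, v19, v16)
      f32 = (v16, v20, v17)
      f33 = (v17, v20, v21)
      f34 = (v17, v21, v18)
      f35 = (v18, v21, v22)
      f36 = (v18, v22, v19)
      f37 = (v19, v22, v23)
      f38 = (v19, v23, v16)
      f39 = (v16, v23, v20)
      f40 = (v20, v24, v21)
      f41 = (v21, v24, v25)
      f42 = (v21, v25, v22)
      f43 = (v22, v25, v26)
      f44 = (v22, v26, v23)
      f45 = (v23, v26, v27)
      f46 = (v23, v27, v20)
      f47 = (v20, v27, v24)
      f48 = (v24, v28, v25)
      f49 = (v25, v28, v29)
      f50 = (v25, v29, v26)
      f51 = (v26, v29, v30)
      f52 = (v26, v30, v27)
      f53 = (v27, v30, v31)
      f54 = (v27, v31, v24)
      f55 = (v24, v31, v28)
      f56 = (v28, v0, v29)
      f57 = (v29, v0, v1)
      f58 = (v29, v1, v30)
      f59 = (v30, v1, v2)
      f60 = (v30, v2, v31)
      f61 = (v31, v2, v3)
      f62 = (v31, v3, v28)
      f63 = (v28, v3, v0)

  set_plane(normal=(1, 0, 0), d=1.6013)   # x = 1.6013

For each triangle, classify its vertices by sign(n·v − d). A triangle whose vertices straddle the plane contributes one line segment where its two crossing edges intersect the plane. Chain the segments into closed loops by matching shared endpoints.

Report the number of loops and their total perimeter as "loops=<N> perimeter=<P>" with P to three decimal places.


loops=1 perimeter=11.150

Straddling triangles (18 of 64):
  (v1,v4,v5) [++-] → (1.6013, 1.6013, 0.745451)–(1.6013, 1.49375, 0.79)  len=0.1164
  (v1,v5,v2) [+--] → (1.6013, 1.49375, 0.79)–(1.6013, 0, 0.1713)  len=1.6168
  (v2,v6,v3) [--+] → (1.6013, 0.517562, -0.385654)–(1.6013, 0, -0.1713)  len=0.5602
  (v3,v6,v7) [+--] → (1.6013, 0.517562, -0.385654)–(1.6013, 1.49375, -0.79)  len=1.0566
  (v3,v7,v0) [+-+] → (1.6013, 1.49375, -0.79)–(1.6013, 1.53547, -0.772721)  len=0.0452
  (v0,v7,v4) [+-+] → (1.6013, 1.53547, -0.772721)–(1.6013, 1.6013, -0.745451)  len=0.0713
  (v4,v8,v5) [+--] → (1.6013, 2.34673, 0)–(1.6013, 1.6013, 0.745451)  len=1.0542
  (v7,v11,v4) [--+] → (1.6013, 2.15108, -0.195644)–(1.6013, 1.6013, -0.745451)  len=0.7775
  (v4,v11,v8) [+--] → (1.6013, 2.15108, -0.195644)–(1.6013, 2.34673, 0)  len=0.2767
  (v24,v28,v25) [-+-] → (1.6013, -2.34673, 0)–(1.6013, -2.15108, 0.195644)  len=0.2767
  (v25,v28,v29) [-+-] → (1.6013, -2.15108, 0.195644)–(1.6013, -1.6013, 0.745451)  len=0.7775
  (v24,v31,v28) [--+] → (1.6013, -1.6013, -0.745451)–(1.6013, -2.34673, 0)  len=1.0542
  (v28,v0,v29) [++-] → (1.6013, -1.53547, 0.772721)–(1.6013, -1.6013, 0.745451)  len=0.0713
  (v29,v0,v1) [-++] → (1.6013, -1.53547, 0.772721)–(1.6013, -1.49375, 0.79)  len=0.0452
  (v29,v1,v30) [-+-] → (1.6013, -1.49375, 0.79)–(1.6013, -0.517562, 0.385654)  len=1.0566
  (v30,v1,v2) [-+-] → (1.6013, -0.517562, 0.385654)–(1.6013, 0, 0.1713)  len=0.5602
  (v31,v2,v3) [--+] → (1.6013, 0, -0.1713)–(1.6013, -1.49375, -0.79)  len=1.6168
  (v31,v3,v28) [-++] → (1.6013, -1.49375, -0.79)–(1.6013, -1.6013, -0.745451)  len=0.1164

Chained into 1 loop(s):
  loop 1: 18 segments, perimeter = 11.1497
Total perimeter = 11.150


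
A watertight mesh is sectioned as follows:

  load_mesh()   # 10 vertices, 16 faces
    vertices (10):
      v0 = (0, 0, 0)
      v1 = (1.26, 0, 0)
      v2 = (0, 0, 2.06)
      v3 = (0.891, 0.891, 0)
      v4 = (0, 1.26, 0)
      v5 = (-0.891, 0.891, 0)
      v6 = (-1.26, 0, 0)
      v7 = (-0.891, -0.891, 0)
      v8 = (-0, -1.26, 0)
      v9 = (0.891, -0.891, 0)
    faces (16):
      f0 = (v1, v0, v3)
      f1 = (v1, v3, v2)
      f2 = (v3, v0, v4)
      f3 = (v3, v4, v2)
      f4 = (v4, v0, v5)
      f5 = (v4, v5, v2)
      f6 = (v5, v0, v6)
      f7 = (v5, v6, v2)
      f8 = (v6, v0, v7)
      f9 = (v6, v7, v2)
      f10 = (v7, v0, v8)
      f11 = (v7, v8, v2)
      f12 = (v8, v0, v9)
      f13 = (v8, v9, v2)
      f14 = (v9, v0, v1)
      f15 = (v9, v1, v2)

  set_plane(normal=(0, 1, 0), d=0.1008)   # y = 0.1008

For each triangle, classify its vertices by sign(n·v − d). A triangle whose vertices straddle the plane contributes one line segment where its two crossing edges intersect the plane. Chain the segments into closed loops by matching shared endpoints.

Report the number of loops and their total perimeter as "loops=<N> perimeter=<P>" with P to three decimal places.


Straddling triangles (8 of 16):
  (v1,v0,v3) [--+] → (0.1008, 0.1008, 0)–(1.21825, 0.1008, 0)  len=1.1175
  (v1,v3,v2) [-+-] → (1.21825, 0.1008, 0)–(0.1008, 0.1008, 1.82695)  len=2.1416
  (v3,v0,v4) [+-+] → (0.1008, 0.1008, 0)–(0, 0.1008, 0)  len=0.1008
  (v3,v4,v2) [++-] → (0, 0.1008, 1.8952)–(0.1008, 0.1008, 1.82695)  len=0.1217
  (v4,v0,v5) [+-+] → (0, 0.1008, 0)–(-0.1008, 0.1008, 0)  len=0.1008
  (v4,v5,v2) [++-] → (-0.1008, 0.1008, 1.82695)–(0, 0.1008, 1.8952)  len=0.1217
  (v5,v0,v6) [+--] → (-0.1008, 0.1008, 0)–(-1.21825, 0.1008, 0)  len=1.1175
  (v5,v6,v2) [+--] → (-1.21825, 0.1008, 0)–(-0.1008, 0.1008, 1.82695)  len=2.1416

Chained into 1 loop(s):
  loop 1: 8 segments, perimeter = 6.9632
Total perimeter = 6.963

loops=1 perimeter=6.963


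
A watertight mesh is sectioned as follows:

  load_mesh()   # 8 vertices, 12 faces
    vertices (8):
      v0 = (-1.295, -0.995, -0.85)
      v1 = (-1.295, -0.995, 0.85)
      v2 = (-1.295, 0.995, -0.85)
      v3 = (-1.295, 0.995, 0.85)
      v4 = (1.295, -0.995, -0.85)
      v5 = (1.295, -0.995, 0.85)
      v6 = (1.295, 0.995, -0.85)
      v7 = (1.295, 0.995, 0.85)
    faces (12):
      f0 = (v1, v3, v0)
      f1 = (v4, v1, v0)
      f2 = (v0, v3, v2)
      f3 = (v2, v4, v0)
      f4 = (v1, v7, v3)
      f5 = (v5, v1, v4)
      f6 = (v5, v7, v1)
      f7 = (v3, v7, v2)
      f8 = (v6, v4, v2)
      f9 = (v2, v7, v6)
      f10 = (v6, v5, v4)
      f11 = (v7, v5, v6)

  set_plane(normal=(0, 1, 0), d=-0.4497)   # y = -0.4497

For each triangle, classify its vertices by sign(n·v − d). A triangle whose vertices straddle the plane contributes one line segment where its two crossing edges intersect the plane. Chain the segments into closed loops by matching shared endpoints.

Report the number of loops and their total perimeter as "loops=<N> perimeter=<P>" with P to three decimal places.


loops=1 perimeter=8.580

Straddling triangles (8 of 12):
  (v1,v3,v0) [-+-] → (-1.295, -0.4497, 0.85)–(-1.295, -0.4497, -0.384166)  len=1.2342
  (v0,v3,v2) [-++] → (-1.295, -0.4497, -0.384166)–(-1.295, -0.4497, -0.85)  len=0.4658
  (v2,v4,v0) [+--] → (0.585288, -0.4497, -0.85)–(-1.295, -0.4497, -0.85)  len=1.8803
  (v1,v7,v3) [-++] → (-0.585288, -0.4497, 0.85)–(-1.295, -0.4497, 0.85)  len=0.7097
  (v5,v7,v1) [-+-] → (1.295, -0.4497, 0.85)–(-0.585288, -0.4497, 0.85)  len=1.8803
  (v6,v4,v2) [+-+] → (1.295, -0.4497, -0.85)–(0.585288, -0.4497, -0.85)  len=0.7097
  (v6,v5,v4) [+--] → (1.295, -0.4497, 0.384166)–(1.295, -0.4497, -0.85)  len=1.2342
  (v7,v5,v6) [+-+] → (1.295, -0.4497, 0.85)–(1.295, -0.4497, 0.384166)  len=0.4658

Chained into 1 loop(s):
  loop 1: 8 segments, perimeter = 8.5800
Total perimeter = 8.580


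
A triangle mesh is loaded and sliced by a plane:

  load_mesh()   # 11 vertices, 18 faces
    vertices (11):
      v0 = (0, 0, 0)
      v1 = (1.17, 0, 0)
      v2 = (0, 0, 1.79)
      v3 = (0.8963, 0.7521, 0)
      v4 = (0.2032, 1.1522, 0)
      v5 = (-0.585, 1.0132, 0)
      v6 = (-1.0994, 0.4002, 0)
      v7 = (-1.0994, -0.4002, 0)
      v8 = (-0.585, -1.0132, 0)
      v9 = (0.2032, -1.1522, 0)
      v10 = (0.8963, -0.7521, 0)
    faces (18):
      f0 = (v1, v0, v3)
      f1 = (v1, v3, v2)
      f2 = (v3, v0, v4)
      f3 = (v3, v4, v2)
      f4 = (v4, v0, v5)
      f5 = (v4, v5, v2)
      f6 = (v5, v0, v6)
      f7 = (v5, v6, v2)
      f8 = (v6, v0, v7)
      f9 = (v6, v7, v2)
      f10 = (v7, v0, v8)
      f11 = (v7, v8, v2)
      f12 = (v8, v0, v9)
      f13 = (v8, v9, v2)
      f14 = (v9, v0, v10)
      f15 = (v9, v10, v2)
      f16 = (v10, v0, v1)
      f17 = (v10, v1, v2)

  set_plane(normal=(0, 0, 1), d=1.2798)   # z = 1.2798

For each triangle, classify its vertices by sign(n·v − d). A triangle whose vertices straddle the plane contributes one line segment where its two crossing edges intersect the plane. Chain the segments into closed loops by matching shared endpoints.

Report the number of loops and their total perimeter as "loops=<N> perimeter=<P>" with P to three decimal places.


Straddling triangles (9 of 18):
  (v1,v3,v2) [--+] → (0.255471, 0.21437, 1.2798)–(0.333483, 0, 1.2798)  len=0.2281
  (v3,v4,v2) [--+] → (0.0579177, 0.328409, 1.2798)–(0.255471, 0.21437, 1.2798)  len=0.2281
  (v4,v5,v2) [--+] → (-0.166741, 0.28879, 1.2798)–(0.0579177, 0.328409, 1.2798)  len=0.2281
  (v5,v6,v2) [--+] → (-0.31336, 0.114068, 1.2798)–(-0.166741, 0.28879, 1.2798)  len=0.2281
  (v6,v7,v2) [--+] → (-0.31336, -0.114068, 1.2798)–(-0.31336, 0.114068, 1.2798)  len=0.2281
  (v7,v8,v2) [--+] → (-0.166741, -0.28879, 1.2798)–(-0.31336, -0.114068, 1.2798)  len=0.2281
  (v8,v9,v2) [--+] → (0.0579177, -0.328409, 1.2798)–(-0.166741, -0.28879, 1.2798)  len=0.2281
  (v9,v10,v2) [--+] → (0.255471, -0.21437, 1.2798)–(0.0579177, -0.328409, 1.2798)  len=0.2281
  (v10,v1,v2) [--+] → (0.333483, 0, 1.2798)–(0.255471, -0.21437, 1.2798)  len=0.2281

Chained into 1 loop(s):
  loop 1: 9 segments, perimeter = 2.0530
Total perimeter = 2.053

loops=1 perimeter=2.053
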